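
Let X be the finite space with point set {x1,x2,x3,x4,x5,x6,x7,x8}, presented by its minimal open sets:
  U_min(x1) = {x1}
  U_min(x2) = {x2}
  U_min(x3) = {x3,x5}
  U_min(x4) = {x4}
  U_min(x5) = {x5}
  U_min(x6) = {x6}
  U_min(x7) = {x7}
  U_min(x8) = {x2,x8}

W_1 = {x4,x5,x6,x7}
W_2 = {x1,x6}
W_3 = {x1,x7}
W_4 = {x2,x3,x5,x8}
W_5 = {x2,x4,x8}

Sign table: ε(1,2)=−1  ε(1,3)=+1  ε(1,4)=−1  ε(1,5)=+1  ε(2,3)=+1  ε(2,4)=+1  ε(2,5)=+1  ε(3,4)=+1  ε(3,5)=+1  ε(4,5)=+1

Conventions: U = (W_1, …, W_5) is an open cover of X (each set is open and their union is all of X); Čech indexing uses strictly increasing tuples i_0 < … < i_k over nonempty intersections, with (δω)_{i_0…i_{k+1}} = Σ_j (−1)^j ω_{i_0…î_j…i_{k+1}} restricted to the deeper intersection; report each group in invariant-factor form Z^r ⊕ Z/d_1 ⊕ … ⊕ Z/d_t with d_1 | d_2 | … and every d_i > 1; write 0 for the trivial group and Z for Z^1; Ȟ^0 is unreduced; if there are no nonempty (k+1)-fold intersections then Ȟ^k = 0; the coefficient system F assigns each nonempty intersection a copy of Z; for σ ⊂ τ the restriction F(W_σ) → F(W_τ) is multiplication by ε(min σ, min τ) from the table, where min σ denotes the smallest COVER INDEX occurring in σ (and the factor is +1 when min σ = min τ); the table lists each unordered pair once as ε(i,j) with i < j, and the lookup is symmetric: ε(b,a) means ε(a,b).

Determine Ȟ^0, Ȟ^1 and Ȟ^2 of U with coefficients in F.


Ȟ^0 = 0, Ȟ^1 = Z ⊕ Z/2, Ȟ^2 = 0

nonempty intersections:
  W12={x6} W13={x7} W14={x5} W15={x4} W23={x1} W45={x2,x8}
C dims 5,6; δ0: rk 5, SNF 1^4·2
Ȟ^0: (5−5)−0=0 ⇒ 0
Ȟ^1: (6−0)−5=1 plus torsion [2] ⇒ Z ⊕ Z/2
Ȟ^2: (0−0)−0=0 ⇒ 0


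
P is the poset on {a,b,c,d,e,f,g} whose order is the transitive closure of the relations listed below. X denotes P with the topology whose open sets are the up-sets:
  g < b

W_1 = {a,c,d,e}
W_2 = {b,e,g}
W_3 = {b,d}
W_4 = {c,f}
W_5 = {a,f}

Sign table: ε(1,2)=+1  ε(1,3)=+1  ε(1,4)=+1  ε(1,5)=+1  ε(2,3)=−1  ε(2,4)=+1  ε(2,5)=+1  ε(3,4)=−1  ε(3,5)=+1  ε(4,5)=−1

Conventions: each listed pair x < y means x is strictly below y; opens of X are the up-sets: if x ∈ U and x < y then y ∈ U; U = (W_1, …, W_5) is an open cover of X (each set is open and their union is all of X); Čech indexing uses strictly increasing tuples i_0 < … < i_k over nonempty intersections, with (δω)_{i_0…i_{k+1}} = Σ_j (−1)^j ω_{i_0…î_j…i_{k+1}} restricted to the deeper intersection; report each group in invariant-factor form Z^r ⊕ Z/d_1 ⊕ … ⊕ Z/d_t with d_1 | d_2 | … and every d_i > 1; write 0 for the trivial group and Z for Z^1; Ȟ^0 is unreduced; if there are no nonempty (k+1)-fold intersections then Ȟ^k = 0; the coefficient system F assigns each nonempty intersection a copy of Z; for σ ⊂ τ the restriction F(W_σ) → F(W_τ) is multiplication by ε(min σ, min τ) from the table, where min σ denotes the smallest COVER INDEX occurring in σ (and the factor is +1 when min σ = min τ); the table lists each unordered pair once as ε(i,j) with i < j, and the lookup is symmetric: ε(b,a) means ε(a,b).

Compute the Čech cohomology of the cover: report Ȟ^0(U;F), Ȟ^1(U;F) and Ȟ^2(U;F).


Ȟ^0 ≅ 0, Ȟ^1 ≅ Z ⊕ Z/2, Ȟ^2 ≅ 0

nerve simplices:
  W12={e} W13={d} W14={c} W15={a} W23={b} W45={f}
C dims 5,6; δ0: rk 5, SNF 1^4·2
degree 0: 5−5−0 = 0 → Ȟ^0 ≅ 0
degree 1: 6−0−5 = 1 plus torsion [2] → Ȟ^1 ≅ Z ⊕ Z/2
degree 2: 0−0−0 = 0 → Ȟ^2 ≅ 0


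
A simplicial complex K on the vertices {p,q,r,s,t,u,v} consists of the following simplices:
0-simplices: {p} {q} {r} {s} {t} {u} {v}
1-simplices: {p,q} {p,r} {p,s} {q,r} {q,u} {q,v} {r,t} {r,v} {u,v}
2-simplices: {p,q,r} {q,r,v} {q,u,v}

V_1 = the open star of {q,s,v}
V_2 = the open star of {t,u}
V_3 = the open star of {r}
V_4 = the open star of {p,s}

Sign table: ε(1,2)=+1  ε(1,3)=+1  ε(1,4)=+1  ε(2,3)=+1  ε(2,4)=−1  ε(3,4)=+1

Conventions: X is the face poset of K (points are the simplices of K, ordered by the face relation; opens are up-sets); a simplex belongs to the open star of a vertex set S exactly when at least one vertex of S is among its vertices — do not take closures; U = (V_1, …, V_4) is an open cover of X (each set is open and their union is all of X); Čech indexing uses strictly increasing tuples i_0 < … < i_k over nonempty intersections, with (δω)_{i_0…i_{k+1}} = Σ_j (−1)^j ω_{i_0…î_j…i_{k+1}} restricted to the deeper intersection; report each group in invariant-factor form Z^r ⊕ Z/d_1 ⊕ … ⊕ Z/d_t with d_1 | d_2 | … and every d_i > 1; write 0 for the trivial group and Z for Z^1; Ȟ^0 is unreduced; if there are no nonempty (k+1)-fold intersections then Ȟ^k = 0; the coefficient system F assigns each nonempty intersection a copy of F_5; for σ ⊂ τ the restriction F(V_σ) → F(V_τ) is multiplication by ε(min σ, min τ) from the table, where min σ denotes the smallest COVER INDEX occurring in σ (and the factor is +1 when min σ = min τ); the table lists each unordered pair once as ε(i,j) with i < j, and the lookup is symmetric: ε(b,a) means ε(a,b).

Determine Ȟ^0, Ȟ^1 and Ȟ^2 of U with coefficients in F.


nerve of the cover:
  V1={{q},{s},{v},{p,q},{p,s},{q,r},{q,u},{q,v},{r,v},{u,v},{p,q,r},{q,r,v},{q,u,v}} V2={{t},{u},{q,u},{r,t},{u,v},{q,u,v}} V3={{r},{p,r},{q,r},{r,t},{r,v},{p,q,r},{q,r,v}} V4={{p},{s},{p,q},{p,r},{p,s},{p,q,r}}
  V12={{q,u},{u,v},{q,u,v}} V13={{q,r},{r,v},{p,q,r},{q,r,v}} V14={{s},{p,q},{p,s},{p,q,r}} V23={{r,t}} V34={{p,r},{p,q,r}}
  V134={{p,q,r}}
C dims 4,5,1; δ0: rk_F5 3; δ1: rk_F5 1
Ȟ^0 = (4 − 3) − 0 = 1, so Ȟ^0 ≅ Z/5
Ȟ^1 = (5 − 1) − 3 = 1, so Ȟ^1 ≅ Z/5
Ȟ^2 = (1 − 0) − 1 = 0, so Ȟ^2 ≅ 0

Ȟ^0 = Z/5,  Ȟ^1 = Z/5,  Ȟ^2 = 0


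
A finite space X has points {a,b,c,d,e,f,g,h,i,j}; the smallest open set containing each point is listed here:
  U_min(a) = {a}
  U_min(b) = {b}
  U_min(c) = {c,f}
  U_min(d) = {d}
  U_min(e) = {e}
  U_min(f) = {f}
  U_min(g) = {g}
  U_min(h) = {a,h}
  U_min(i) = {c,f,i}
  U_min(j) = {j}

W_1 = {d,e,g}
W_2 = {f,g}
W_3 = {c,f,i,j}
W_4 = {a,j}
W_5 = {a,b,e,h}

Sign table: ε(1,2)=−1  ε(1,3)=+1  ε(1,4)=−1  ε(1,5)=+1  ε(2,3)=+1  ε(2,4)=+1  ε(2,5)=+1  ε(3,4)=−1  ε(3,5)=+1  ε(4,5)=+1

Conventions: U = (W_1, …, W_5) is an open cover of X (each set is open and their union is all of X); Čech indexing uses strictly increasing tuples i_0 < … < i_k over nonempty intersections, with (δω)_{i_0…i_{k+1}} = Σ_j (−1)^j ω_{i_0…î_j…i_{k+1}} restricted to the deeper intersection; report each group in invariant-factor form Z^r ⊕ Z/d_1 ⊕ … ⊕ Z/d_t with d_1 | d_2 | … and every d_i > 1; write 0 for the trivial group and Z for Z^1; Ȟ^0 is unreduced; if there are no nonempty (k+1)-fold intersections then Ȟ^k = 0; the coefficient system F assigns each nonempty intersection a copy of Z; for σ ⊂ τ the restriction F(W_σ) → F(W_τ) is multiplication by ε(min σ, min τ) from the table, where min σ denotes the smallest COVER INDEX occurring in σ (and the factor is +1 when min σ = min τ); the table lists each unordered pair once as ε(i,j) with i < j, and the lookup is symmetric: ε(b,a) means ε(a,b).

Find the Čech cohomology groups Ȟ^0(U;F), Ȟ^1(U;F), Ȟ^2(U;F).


nerve simplices:
  W12={g} W15={e} W23={f} W34={j} W45={a}
C dims 5,5; δ0: rk 4, SNF 1^4
degree 0: 5−4−0 = 1 → Ȟ^0 ≅ Z
degree 1: 5−0−4 = 1 → Ȟ^1 ≅ Z
degree 2: 0−0−0 = 0 → Ȟ^2 ≅ 0

Ȟ^0(U;F) ≅ Z; Ȟ^1(U;F) ≅ Z; Ȟ^2(U;F) ≅ 0


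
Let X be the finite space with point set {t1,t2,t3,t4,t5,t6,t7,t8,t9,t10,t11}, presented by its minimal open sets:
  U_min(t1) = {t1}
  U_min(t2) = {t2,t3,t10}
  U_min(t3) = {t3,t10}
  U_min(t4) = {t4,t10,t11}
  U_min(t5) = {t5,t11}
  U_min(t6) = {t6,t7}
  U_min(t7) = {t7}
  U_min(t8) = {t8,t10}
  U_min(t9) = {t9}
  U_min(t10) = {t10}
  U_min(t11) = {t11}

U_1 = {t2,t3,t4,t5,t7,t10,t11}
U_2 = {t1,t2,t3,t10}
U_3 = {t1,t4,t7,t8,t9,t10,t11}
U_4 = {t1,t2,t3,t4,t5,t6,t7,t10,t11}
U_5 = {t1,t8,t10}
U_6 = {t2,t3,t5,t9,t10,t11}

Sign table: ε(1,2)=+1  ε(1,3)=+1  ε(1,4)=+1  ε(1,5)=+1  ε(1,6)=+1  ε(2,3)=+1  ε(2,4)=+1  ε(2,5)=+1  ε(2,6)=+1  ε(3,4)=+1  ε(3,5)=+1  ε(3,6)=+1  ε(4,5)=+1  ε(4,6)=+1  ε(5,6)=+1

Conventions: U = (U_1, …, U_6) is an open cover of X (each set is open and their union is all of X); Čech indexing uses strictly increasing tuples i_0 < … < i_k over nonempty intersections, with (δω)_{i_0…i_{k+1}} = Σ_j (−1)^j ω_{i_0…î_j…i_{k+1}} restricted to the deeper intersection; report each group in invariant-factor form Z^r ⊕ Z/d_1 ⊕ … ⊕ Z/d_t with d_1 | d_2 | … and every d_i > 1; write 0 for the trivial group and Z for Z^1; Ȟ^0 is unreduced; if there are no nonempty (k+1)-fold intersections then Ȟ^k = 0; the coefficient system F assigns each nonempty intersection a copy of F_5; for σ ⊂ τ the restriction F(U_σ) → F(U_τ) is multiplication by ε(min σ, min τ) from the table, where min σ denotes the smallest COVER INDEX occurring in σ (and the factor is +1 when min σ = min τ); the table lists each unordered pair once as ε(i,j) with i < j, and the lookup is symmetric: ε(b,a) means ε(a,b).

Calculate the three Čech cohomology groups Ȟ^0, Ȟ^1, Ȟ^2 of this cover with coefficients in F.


nerve simplices:
  U12={t2,t3,t10} U13={t4,t7,t10,t11} U14={t2,t3,t4,t5,t7,t10,t11} U15={t10} U16={t2,t3,t5,t10,t11} U23={t1,t10} U24={t1,t2,t3,t10} U25={t1,t10} U26={t2,t3,t10} U34={t1,t4,t7,t10,t11} U35={t1,t8,t10} U36={t9,t10,t11} U45={t1,t10} U46={t2,t3,t5,t10,t11} U56={t10}
  U123={t10} U124={t2,t3,t10} U125={t10} U126={t2,t3,t10} U134={t4,t7,t10,t11} U135={t10} U136={t10,t11} U145={t10} U146={t2,t3,t5,t10,t11} U156={t10} U234={t1,t10} U235={t1,t10} U236={t10} U245={t1,t10} U246={t2,t3,t10} U256={t10} U345={t1,t10} U346={t10,t11} U356={t10} U456={t10}
  U1234={t10} U1235={t10} U1236={t10} U1245={t10} U1246={t2,t3,t10} U1256={t10} U1345={t10} U1346={t10,t11} U1356={t10} U1456={t10} U2345={t1,t10} U2346={t10} U2356={t10} U2456={t10} U3456={t10}
  U12345={t10} U12346={t10} U12356={t10} U12456={t10} U13456={t10} U23456={t10}
  U123456={t10}
C dims 6,15,20,15; δ0: rk_F5 5; δ1: rk_F5 10; δ2: rk_F5 10
degree 0: 6−5−0 = 1 → Ȟ^0 ≅ Z/5
degree 1: 15−10−5 = 0 → Ȟ^1 ≅ 0
degree 2: 20−10−10 = 0 → Ȟ^2 ≅ 0

Ȟ^0(U;F) ≅ Z/5; Ȟ^1(U;F) ≅ 0; Ȟ^2(U;F) ≅ 0


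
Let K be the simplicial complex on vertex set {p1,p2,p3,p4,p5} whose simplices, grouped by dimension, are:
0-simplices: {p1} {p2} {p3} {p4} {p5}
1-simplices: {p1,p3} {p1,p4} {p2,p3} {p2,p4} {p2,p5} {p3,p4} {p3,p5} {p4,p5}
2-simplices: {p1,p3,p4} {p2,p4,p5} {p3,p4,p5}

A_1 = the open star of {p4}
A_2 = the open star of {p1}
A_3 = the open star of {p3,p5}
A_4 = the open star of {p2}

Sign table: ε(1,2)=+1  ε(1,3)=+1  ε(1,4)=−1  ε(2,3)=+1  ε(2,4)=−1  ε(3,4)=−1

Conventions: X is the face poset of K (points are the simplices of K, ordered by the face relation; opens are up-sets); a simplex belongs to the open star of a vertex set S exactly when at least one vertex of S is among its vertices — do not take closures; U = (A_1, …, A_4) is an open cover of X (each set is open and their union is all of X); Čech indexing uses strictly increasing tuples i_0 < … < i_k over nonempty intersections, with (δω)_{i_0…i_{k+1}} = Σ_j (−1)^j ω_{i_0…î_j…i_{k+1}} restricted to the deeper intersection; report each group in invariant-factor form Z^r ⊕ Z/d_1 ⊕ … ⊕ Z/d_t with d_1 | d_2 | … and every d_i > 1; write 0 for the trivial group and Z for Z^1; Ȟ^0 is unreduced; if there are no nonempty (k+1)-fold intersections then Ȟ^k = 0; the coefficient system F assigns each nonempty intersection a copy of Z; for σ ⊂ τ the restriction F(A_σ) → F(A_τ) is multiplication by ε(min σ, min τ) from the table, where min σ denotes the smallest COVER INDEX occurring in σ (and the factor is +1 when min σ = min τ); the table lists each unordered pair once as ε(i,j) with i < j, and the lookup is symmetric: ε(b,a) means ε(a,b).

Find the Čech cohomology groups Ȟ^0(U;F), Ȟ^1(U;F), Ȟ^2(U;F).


nerve of the cover:
  A1={{p4},{p1,p4},{p2,p4},{p3,p4},{p4,p5},{p1,p3,p4},{p2,p4,p5},{p3,p4,p5}} A2={{p1},{p1,p3},{p1,p4},{p1,p3,p4}} A3={{p3},{p5},{p1,p3},{p2,p3},{p2,p5},{p3,p4},{p3,p5},{p4,p5},{p1,p3,p4},{p2,p4,p5},{p3,p4,p5}} A4={{p2},{p2,p3},{p2,p4},{p2,p5},{p2,p4,p5}}
  A12={{p1,p4},{p1,p3,p4}} A13={{p3,p4},{p4,p5},{p1,p3,p4},{p2,p4,p5},{p3,p4,p5}} A14={{p2,p4},{p2,p4,p5}} A23={{p1,p3},{p1,p3,p4}} A34={{p2,p3},{p2,p5},{p2,p4,p5}}
  A123={{p1,p3,p4}} A134={{p2,p4,p5}}
C dims 4,5,2; δ0: rk 3, SNF 1^3; δ1: rk 2, SNF 1^2
Ȟ^0 = (4 − 3) − 0 = 1, so Ȟ^0 ≅ Z
Ȟ^1 = (5 − 2) − 3 = 0, so Ȟ^1 ≅ 0
Ȟ^2 = (2 − 0) − 2 = 0, so Ȟ^2 ≅ 0

Ȟ^0(U;F) ≅ Z,  Ȟ^1(U;F) ≅ 0,  Ȟ^2(U;F) ≅ 0


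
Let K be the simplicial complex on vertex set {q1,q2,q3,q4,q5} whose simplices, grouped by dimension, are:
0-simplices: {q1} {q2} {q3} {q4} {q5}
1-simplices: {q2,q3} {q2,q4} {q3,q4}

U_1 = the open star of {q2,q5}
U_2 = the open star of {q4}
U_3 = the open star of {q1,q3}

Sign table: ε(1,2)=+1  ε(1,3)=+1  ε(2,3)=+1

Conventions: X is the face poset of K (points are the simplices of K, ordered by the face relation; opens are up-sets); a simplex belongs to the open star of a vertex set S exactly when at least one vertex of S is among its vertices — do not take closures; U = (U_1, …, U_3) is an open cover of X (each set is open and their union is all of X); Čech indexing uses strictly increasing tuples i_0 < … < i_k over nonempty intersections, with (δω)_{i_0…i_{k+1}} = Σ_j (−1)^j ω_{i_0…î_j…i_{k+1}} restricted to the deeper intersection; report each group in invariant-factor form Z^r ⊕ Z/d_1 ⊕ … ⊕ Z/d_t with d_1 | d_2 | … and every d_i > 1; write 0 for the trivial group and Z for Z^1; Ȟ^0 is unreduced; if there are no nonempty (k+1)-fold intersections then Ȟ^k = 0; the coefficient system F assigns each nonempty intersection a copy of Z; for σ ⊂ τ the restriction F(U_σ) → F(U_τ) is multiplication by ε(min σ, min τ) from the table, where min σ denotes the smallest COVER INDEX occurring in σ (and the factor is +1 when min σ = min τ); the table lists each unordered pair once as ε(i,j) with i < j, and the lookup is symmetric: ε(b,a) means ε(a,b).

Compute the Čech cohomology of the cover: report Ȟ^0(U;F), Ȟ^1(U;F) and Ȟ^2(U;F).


cover nerve:
  U1={{q2},{q5},{q2,q3},{q2,q4}} U2={{q4},{q2,q4},{q3,q4}} U3={{q1},{q3},{q2,q3},{q3,q4}}
  U12={{q2,q4}} U13={{q2,q3}} U23={{q3,q4}}
C dims 3,3; δ0: rk 2, SNF 1^2
Ȟ^0: (3−2)−0=1 ⇒ Z
Ȟ^1: (3−0)−2=1 ⇒ Z
Ȟ^2: (0−0)−0=0 ⇒ 0

Ȟ^0(U;F) ≅ Z; Ȟ^1(U;F) ≅ Z; Ȟ^2(U;F) ≅ 0


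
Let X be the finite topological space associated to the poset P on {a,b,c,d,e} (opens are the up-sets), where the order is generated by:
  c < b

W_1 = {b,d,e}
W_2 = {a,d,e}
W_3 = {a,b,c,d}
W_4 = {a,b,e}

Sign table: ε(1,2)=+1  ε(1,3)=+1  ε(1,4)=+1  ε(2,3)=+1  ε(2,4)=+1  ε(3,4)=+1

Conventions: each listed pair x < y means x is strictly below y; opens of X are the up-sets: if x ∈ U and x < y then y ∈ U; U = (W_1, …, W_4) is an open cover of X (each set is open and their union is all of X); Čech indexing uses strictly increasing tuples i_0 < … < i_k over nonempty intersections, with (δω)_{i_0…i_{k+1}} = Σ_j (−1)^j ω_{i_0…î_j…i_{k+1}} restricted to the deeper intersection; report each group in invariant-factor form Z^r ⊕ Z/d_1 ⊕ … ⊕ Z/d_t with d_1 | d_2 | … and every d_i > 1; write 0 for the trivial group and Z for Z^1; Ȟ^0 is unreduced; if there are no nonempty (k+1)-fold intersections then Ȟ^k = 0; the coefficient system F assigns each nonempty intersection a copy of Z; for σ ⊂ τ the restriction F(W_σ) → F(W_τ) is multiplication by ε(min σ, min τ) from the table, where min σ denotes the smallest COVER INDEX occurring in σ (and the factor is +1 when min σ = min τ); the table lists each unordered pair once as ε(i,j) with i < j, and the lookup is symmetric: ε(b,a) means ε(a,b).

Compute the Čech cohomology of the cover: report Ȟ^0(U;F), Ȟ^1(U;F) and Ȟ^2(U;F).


Ȟ^0 ≅ Z; Ȟ^1 ≅ 0; Ȟ^2 ≅ Z

nerve simplices:
  W12={d,e} W13={b,d} W14={b,e} W23={a,d} W24={a,e} W34={a,b}
  W123={d} W124={e} W134={b} W234={a}
C dims 4,6,4; δ0: rk 3, SNF 1^3; δ1: rk 3, SNF 1^3
degree 0: 4−3−0 = 1 → Ȟ^0 ≅ Z
degree 1: 6−3−3 = 0 → Ȟ^1 ≅ 0
degree 2: 4−0−3 = 1 → Ȟ^2 ≅ Z


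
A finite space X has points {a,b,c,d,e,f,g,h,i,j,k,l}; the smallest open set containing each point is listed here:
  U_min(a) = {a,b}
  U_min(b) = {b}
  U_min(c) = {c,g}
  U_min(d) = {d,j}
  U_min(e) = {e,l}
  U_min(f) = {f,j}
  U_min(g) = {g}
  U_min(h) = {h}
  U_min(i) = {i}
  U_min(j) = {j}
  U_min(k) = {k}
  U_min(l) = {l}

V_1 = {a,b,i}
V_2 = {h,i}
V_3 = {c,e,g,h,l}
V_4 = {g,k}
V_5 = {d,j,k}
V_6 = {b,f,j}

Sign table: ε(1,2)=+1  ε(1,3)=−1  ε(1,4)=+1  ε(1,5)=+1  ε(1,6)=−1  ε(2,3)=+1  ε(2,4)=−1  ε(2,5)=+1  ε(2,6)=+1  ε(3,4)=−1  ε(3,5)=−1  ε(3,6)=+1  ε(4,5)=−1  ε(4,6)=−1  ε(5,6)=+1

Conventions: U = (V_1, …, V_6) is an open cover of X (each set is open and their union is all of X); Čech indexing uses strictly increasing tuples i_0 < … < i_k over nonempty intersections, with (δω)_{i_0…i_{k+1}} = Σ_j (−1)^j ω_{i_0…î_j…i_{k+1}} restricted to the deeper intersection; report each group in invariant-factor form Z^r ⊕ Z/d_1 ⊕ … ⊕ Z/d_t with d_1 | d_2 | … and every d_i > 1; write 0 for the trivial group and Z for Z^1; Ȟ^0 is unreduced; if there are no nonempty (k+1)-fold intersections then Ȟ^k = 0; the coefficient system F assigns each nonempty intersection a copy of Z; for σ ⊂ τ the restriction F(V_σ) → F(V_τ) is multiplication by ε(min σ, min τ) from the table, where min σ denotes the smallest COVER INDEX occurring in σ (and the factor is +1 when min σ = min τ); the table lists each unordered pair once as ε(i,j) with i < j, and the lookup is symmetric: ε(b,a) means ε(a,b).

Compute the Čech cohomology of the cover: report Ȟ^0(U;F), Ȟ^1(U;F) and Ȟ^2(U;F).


Ȟ^0 = 0,  Ȟ^1 = Z/2,  Ȟ^2 = 0

nonempty overlaps:
  V12={i} V16={b} V23={h} V34={g} V45={k} V56={j}
C dims 6,6; δ0: rk 6, SNF 1^5·2
degree 0: 6−6−0 = 0 → Ȟ^0 ≅ 0
degree 1: 6−0−6 = 0 plus torsion [2] → Ȟ^1 ≅ Z/2
degree 2: 0−0−0 = 0 → Ȟ^2 ≅ 0


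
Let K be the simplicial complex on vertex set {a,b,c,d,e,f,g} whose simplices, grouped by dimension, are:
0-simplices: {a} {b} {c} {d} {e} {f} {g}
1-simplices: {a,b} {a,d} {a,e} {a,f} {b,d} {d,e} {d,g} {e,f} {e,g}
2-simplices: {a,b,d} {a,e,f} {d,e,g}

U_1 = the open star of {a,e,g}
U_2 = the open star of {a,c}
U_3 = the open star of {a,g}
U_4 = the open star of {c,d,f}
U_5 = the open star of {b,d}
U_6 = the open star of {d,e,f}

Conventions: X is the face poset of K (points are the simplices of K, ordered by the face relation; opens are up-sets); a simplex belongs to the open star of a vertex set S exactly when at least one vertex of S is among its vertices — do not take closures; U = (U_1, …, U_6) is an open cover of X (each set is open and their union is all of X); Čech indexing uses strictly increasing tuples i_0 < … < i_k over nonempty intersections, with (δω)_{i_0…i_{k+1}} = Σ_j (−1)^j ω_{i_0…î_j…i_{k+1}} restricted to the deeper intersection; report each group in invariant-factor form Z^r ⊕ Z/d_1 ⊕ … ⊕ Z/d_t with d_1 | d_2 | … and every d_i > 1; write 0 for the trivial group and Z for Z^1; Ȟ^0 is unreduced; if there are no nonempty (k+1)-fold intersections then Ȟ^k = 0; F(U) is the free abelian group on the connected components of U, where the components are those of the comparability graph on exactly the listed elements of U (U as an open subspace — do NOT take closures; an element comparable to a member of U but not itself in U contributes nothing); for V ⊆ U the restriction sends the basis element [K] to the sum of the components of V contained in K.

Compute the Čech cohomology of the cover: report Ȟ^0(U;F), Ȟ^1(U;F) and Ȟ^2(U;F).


Ȟ^0 ≅ Z^2; Ȟ^1 ≅ Z; Ȟ^2 ≅ 0

nerve simplices:
  U1={{a},{e},{g},{a,b},{a,d},{a,e},{a,f},{d,e},{d,g},{e,f},{e,g},{a,b,d},{a,e,f},{d,e,g}} U2={{a},{c},{a,b},{a,d},{a,e},{a,f},{a,b,d},{a,e,f}} U3={{a},{g},{a,b},{a,d},{a,e},{a,f},{d,g},{e,g},{a,b,d},{a,e,f},{d,e,g}} U4={{c},{d},{f},{a,d},{a,f},{b,d},{d,e},{d,g},{e,f},{a,b,d},{a,e,f},{d,e,g}} U5={{b},{d},{a,b},{a,d},{b,d},{d,e},{d,g},{a,b,d},{d,e,g}} U6={{d},{e},{f},{a,d},{a,e},{a,f},{b,d},{d,e},{d,g},{e,f},{e,g},{a,b,d},{a,e,f},{d,e,g}}
  U12={{a},{a,b},{a,d},{a,e},{a,f},{a,b,d},{a,e,f}} U13={{a},{g},{a,b},{a,d},{a,e},{a,f},{d,g},{e,g},{a,b,d},{a,e,f},{d,e,g}} U14={{a,d},{a,f},{d,e},{d,g},{e,f},{a,b,d},{a,e,f},{d,e,g}} U15={{a,b},{a,d},{d,e},{d,g},{a,b,d},{d,e,g}} U16={{e},{a,d},{a,e},{a,f},{d,e},{d,g},{e,f},{e,g},{a,b,d},{a,e,f},{d,e,g}} U23={{a},{a,b},{a,d},{a,e},{a,f},{a,b,d},{a,e,f}} U24={{c},{a,d},{a,f},{a,b,d},{a,e,f}} U25={{a,b},{a,d},{a,b,d}} U26={{a,d},{a,e},{a,f},{a,b,d},{a,e,f}} U34={{a,d},{a,f},{d,g},{a,b,d},{a,e,f},{d,e,g}} U35={{a,b},{a,d},{d,g},{a,b,d},{d,e,g}} U36={{a,d},{a,e},{a,f},{d,g},{e,g},{a,b,d},{a,e,f},{d,e,g}} U45={{d},{a,d},{b,d},{d,e},{d,g},{a,b,d},{d,e,g}} U46={{d},{f},{a,d},{a,f},{b,d},{d,e},{d,g},{e,f},{a,b,d},{a,e,f},{d,e,g}} U56={{d},{a,d},{b,d},{d,e},{d,g},{a,b,d},{d,e,g}}
  U123={{a},{a,b},{a,d},{a,e},{a,f},{a,b,d},{a,e,f}} U124={{a,d},{a,f},{a,b,d},{a,e,f}} U125={{a,b},{a,d},{a,b,d}} U126={{a,d},{a,e},{a,f},{a,b,d},{a,e,f}} U134={{a,d},{a,f},{d,g},{a,b,d},{a,e,f},{d,e,g}} U135={{a,b},{a,d},{d,g},{a,b,d},{d,e,g}} U136={{a,d},{a,e},{a,f},{d,g},{e,g},{a,b,d},{a,e,f},{d,e,g}} U145={{a,d},{d,e},{d,g},{a,b,d},{d,e,g}} U146={{a,d},{a,f},{d,e},{d,g},{e,f},{a,b,d},{a,e,f},{d,e,g}} U156={{a,d},{d,e},{d,g},{a,b,d},{d,e,g}} U234={{a,d},{a,f},{a,b,d},{a,e,f}} U235={{a,b},{a,d},{a,b,d}} U236={{a,d},{a,e},{a,f},{a,b,d},{a,e,f}} U245={{a,d},{a,b,d}} U246={{a,d},{a,f},{a,b,d},{a,e,f}} U256={{a,d},{a,b,d}} U345={{a,d},{d,g},{a,b,d},{d,e,g}} U346={{a,d},{a,f},{d,g},{a,b,d},{a,e,f},{d,e,g}} U356={{a,d},{d,g},{a,b,d},{d,e,g}} U456={{d},{a,d},{b,d},{d,e},{d,g},{a,b,d},{d,e,g}}
  U1234={{a,d},{a,f},{a,b,d},{a,e,f}} U1235={{a,b},{a,d},{a,b,d}} U1236={{a,d},{a,e},{a,f},{a,b,d},{a,e,f}} U1245={{a,d},{a,b,d}} U1246={{a,d},{a,f},{a,b,d},{a,e,f}} U1256={{a,d},{a,b,d}} U1345={{a,d},{d,g},{a,b,d},{d,e,g}} U1346={{a,d},{a,f},{d,g},{a,b,d},{a,e,f},{d,e,g}} U1356={{a,d},{d,g},{a,b,d},{d,e,g}} U1456={{a,d},{d,e},{d,g},{a,b,d},{d,e,g}} U2345={{a,d},{a,b,d}} U2346={{a,d},{a,f},{a,b,d},{a,e,f}} U2356={{a,d},{a,b,d}} U2456={{a,d},{a,b,d}} U3456={{a,d},{d,g},{a,b,d},{d,e,g}}
  U12345={{a,d},{a,b,d}} U12346={{a,d},{a,f},{a,b,d},{a,e,f}} U12356={{a,d},{a,b,d}} U12456={{a,d},{a,b,d}} U13456={{a,d},{d,g},{a,b,d},{d,e,g}} U23456={{a,d},{a,b,d}}
  U123456={{a,d},{a,b,d}}
components per intersection:
  U1: {{a},{e},{g},{a,b},{a,d},{a,e},{a,f},{d,e},{d,g},{e,f},{e,g},{a,b,d},{a,e,f},{d,e,g}}
  U2: {{a},{a,b},{a,d},{a,e},{a,f},{a,b,d},{a,e,f}} {{c}}
  U3: {{a},{a,b},{a,d},{a,e},{a,f},{a,b,d},{a,e,f}} {{g},{d,g},{e,g},{d,e,g}}
  U4: {{c}} {{d},{a,d},{b,d},{d,e},{d,g},{a,b,d},{d,e,g}} {{f},{a,f},{e,f},{a,e,f}}
  U5: {{b},{d},{a,b},{a,d},{b,d},{d,e},{d,g},{a,b,d},{d,e,g}}
  U6: {{d},{e},{f},{a,d},{a,e},{a,f},{b,d},{d,e},{d,g},{e,f},{e,g},{a,b,d},{a,e,f},{d,e,g}}
  U12: {{a},{a,b},{a,d},{a,e},{a,f},{a,b,d},{a,e,f}}
  U13: {{a},{a,b},{a,d},{a,e},{a,f},{a,b,d},{a,e,f}} {{g},{d,g},{e,g},{d,e,g}}
  U14: {{a,d},{a,b,d}} {{a,f},{e,f},{a,e,f}} {{d,e},{d,g},{d,e,g}}
  U15: {{a,b},{a,d},{a,b,d}} {{d,e},{d,g},{d,e,g}}
  U16: {{e},{a,e},{a,f},{d,e},{d,g},{e,f},{e,g},{a,e,f},{d,e,g}} {{a,d},{a,b,d}}
  U23: {{a},{a,b},{a,d},{a,e},{a,f},{a,b,d},{a,e,f}}
  U24: {{c}} {{a,d},{a,b,d}} {{a,f},{a,e,f}}
  U25: {{a,b},{a,d},{a,b,d}}
  U26: {{a,d},{a,b,d}} {{a,e},{a,f},{a,e,f}}
  U34: {{a,d},{a,b,d}} {{a,f},{a,e,f}} {{d,g},{d,e,g}}
  U35: {{a,b},{a,d},{a,b,d}} {{d,g},{d,e,g}}
  U36: {{a,d},{a,b,d}} {{a,e},{a,f},{a,e,f}} {{d,g},{e,g},{d,e,g}}
  U45: {{d},{a,d},{b,d},{d,e},{d,g},{a,b,d},{d,e,g}}
  U46: {{d},{a,d},{b,d},{d,e},{d,g},{a,b,d},{d,e,g}} {{f},{a,f},{e,f},{a,e,f}}
  U56: {{d},{a,d},{b,d},{d,e},{d,g},{a,b,d},{d,e,g}}
  U123: {{a},{a,b},{a,d},{a,e},{a,f},{a,b,d},{a,e,f}}
  U124: {{a,d},{a,b,d}} {{a,f},{a,e,f}}
  U125: {{a,b},{a,d},{a,b,d}}
  U126: {{a,d},{a,b,d}} {{a,e},{a,f},{a,e,f}}
  U134: {{a,d},{a,b,d}} {{a,f},{a,e,f}} {{d,g},{d,e,g}}
  U135: {{a,b},{a,d},{a,b,d}} {{d,g},{d,e,g}}
  U136: {{a,d},{a,b,d}} {{a,e},{a,f},{a,e,f}} {{d,g},{e,g},{d,e,g}}
  U145: {{a,d},{a,b,d}} {{d,e},{d,g},{d,e,g}}
  U146: {{a,d},{a,b,d}} {{a,f},{e,f},{a,e,f}} {{d,e},{d,g},{d,e,g}}
  U156: {{a,d},{a,b,d}} {{d,e},{d,g},{d,e,g}}
  U234: {{a,d},{a,b,d}} {{a,f},{a,e,f}}
  U235: {{a,b},{a,d},{a,b,d}}
  U236: {{a,d},{a,b,d}} {{a,e},{a,f},{a,e,f}}
  U245: {{a,d},{a,b,d}}
  U246: {{a,d},{a,b,d}} {{a,f},{a,e,f}}
  U256: {{a,d},{a,b,d}}
  U345: {{a,d},{a,b,d}} {{d,g},{d,e,g}}
  U346: {{a,d},{a,b,d}} {{a,f},{a,e,f}} {{d,g},{d,e,g}}
  U356: {{a,d},{a,b,d}} {{d,g},{d,e,g}}
  U456: {{d},{a,d},{b,d},{d,e},{d,g},{a,b,d},{d,e,g}}
  U1234: {{a,d},{a,b,d}} {{a,f},{a,e,f}}
  U1235: {{a,b},{a,d},{a,b,d}}
  U1236: {{a,d},{a,b,d}} {{a,e},{a,f},{a,e,f}}
  U1245: {{a,d},{a,b,d}}
  U1246: {{a,d},{a,b,d}} {{a,f},{a,e,f}}
  U1256: {{a,d},{a,b,d}}
  U1345: {{a,d},{a,b,d}} {{d,g},{d,e,g}}
  U1346: {{a,d},{a,b,d}} {{a,f},{a,e,f}} {{d,g},{d,e,g}}
  U1356: {{a,d},{a,b,d}} {{d,g},{d,e,g}}
  U1456: {{a,d},{a,b,d}} {{d,e},{d,g},{d,e,g}}
  U2345: {{a,d},{a,b,d}}
  U2346: {{a,d},{a,b,d}} {{a,f},{a,e,f}}
  U2356: {{a,d},{a,b,d}}
  U2456: {{a,d},{a,b,d}}
  U3456: {{a,d},{a,b,d}} {{d,g},{d,e,g}}
  U12345: {{a,d},{a,b,d}}
  U12346: {{a,d},{a,b,d}} {{a,f},{a,e,f}}
  U12356: {{a,d},{a,b,d}}
  U12456: {{a,d},{a,b,d}}
  U13456: {{a,d},{a,b,d}} {{d,g},{d,e,g}}
  U23456: {{a,d},{a,b,d}}
  U123456: {{a,d},{a,b,d}}
C dims 10,29,38,25; δ0: rk 8, SNF 1^8; δ1: rk 20, SNF 1^20; δ2: rk 18, SNF 1^18
degree 0: 10−8−0 = 2 → Ȟ^0 ≅ Z^2
degree 1: 29−20−8 = 1 → Ȟ^1 ≅ Z
degree 2: 38−18−20 = 0 → Ȟ^2 ≅ 0


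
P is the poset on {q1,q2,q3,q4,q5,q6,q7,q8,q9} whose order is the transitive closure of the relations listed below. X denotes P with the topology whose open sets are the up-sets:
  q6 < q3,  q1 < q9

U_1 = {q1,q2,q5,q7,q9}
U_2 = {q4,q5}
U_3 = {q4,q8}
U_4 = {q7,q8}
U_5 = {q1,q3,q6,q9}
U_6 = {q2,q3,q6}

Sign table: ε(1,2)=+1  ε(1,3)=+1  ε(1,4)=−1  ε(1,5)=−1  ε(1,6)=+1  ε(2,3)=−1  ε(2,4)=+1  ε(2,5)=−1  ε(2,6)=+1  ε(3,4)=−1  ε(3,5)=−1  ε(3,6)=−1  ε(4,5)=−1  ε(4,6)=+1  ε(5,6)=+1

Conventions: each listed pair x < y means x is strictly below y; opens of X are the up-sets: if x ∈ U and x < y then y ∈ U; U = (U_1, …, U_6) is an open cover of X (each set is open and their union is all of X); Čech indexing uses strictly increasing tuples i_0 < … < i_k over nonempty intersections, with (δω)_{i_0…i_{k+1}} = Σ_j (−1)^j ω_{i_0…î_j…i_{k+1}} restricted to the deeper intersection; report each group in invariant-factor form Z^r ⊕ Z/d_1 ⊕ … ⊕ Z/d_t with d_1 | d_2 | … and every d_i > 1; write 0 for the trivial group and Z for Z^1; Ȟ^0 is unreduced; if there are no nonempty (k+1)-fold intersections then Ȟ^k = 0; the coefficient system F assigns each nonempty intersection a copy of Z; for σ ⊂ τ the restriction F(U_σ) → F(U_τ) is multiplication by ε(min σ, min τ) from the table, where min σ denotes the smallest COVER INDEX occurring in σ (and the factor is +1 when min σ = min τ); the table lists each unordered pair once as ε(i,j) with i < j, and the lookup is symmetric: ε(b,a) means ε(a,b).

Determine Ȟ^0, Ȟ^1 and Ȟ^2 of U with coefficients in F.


Ȟ^0 ≅ 0, Ȟ^1 ≅ Z ⊕ Z/2 and Ȟ^2 ≅ 0

nonempty intersections:
  U12={q5} U14={q7} U15={q1,q9} U16={q2} U23={q4} U34={q8} U56={q3,q6}
C dims 6,7; δ0: rk 6, SNF 1^5·2
Ȟ^0: (6−6)−0=0 ⇒ 0
Ȟ^1: (7−0)−6=1 plus torsion [2] ⇒ Z ⊕ Z/2
Ȟ^2: (0−0)−0=0 ⇒ 0


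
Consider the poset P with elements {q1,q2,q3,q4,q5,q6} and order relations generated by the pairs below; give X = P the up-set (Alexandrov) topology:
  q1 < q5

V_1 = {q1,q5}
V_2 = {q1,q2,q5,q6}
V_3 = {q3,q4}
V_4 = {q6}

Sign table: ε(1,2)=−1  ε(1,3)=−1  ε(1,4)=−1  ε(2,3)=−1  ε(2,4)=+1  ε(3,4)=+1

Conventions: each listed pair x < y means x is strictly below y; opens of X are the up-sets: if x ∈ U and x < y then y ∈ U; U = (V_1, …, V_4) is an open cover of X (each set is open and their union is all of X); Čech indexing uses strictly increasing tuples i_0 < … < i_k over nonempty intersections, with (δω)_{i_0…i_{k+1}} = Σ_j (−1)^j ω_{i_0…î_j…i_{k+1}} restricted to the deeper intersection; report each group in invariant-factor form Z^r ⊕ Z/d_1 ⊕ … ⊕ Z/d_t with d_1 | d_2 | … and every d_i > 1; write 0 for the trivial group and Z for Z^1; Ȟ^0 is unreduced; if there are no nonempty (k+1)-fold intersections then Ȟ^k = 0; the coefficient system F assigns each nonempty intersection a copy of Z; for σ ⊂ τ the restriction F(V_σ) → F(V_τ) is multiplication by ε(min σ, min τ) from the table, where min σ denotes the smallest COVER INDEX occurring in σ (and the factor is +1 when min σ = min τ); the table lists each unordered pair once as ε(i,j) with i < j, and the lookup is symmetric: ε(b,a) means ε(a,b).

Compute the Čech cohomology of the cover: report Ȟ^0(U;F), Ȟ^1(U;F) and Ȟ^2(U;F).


Ȟ^0 ≅ Z^2, Ȟ^1 ≅ 0 and Ȟ^2 ≅ 0

nerve simplices:
  V12={q1,q5} V24={q6}
C dims 4,2; δ0: rk 2, SNF 1^2
degree 0: 4−2−0 = 2 → Ȟ^0 ≅ Z^2
degree 1: 2−0−2 = 0 → Ȟ^1 ≅ 0
degree 2: 0−0−0 = 0 → Ȟ^2 ≅ 0


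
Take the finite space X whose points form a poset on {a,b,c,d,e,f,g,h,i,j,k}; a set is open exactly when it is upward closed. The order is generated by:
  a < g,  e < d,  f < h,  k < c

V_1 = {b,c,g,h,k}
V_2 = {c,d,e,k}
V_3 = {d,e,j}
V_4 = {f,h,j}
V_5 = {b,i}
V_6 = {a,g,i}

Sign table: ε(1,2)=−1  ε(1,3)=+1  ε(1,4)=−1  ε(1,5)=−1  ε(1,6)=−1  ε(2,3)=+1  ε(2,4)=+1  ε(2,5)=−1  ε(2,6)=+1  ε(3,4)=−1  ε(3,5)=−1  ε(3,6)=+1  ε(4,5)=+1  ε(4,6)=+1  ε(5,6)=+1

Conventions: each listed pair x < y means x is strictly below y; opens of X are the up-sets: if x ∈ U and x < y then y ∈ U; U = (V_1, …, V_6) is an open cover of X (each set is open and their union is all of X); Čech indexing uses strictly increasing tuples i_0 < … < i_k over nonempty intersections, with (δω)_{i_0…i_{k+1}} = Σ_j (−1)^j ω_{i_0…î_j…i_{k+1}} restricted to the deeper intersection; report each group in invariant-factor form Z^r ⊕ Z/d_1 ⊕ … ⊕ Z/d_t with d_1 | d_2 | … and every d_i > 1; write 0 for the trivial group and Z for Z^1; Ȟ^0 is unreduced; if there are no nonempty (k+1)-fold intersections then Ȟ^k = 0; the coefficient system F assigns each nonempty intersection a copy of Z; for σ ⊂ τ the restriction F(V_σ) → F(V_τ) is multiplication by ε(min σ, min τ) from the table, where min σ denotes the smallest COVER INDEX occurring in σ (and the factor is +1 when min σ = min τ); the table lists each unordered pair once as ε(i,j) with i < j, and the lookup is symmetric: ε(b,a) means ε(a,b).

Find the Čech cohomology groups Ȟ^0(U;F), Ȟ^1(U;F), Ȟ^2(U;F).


Ȟ^0 = 0, Ȟ^1 = Z ⊕ Z/2, Ȟ^2 = 0

nerve of the cover:
  V12={c,k} V14={h} V15={b} V16={g} V23={d,e} V34={j} V56={i}
C dims 6,7; δ0: rk 6, SNF 1^5·2
Ȟ^0 = (6 − 6) − 0 = 0, so Ȟ^0 ≅ 0
Ȟ^1 = (7 − 0) − 6 = 1 plus torsion [2], so Ȟ^1 ≅ Z ⊕ Z/2
Ȟ^2 = (0 − 0) − 0 = 0, so Ȟ^2 ≅ 0


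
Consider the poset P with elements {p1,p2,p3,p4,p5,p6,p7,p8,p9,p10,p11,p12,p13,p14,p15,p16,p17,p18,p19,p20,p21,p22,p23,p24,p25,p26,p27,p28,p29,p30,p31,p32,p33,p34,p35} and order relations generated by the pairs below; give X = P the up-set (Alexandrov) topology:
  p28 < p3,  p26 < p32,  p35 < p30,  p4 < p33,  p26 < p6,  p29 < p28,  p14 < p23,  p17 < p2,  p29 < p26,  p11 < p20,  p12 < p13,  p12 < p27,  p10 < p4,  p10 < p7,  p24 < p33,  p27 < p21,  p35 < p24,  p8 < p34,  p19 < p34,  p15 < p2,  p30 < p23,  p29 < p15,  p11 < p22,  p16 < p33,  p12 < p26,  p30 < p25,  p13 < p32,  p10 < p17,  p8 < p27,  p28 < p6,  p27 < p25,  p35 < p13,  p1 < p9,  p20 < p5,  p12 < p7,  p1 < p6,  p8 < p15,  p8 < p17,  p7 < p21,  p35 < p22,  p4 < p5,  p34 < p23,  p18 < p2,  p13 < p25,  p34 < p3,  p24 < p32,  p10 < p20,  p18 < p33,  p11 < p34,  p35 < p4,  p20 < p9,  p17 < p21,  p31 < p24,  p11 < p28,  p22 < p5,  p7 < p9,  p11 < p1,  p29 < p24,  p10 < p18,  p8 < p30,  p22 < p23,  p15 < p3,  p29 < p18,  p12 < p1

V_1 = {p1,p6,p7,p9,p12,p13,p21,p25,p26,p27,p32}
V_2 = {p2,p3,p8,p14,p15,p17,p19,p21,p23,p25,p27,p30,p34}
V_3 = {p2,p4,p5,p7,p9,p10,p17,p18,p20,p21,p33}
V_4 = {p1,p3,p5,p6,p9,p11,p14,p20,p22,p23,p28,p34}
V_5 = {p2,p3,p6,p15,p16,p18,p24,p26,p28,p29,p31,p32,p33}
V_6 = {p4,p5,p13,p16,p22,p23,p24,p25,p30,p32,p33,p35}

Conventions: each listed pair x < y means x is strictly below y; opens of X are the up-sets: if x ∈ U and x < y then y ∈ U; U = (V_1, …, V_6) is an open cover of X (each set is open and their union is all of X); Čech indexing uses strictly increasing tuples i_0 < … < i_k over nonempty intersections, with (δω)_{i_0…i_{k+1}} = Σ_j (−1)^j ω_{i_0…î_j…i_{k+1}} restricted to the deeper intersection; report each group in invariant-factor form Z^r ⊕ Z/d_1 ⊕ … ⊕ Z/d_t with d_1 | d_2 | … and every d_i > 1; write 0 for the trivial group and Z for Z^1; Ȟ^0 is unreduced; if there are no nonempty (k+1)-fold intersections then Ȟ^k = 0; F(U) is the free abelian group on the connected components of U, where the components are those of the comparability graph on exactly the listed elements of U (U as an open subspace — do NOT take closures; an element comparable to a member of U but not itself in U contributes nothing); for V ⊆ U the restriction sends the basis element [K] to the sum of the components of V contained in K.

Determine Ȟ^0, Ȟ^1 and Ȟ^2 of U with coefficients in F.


intersection data:
  V12={p21,p25,p27} V13={p7,p9,p21} V14={p1,p6,p9} V15={p6,p26,p32} V16={p13,p25,p32} V23={p2,p17,p21} V24={p3,p14,p23,p34} V25={p2,p3,p15} V26={p23,p25,p30} V34={p5,p9,p20} V35={p2,p18,p33} V36={p4,p5,p33} V45={p3,p6,p28} V46={p5,p22,p23} V56={p16,p24,p32,p33}
  V123={p21} V126={p25} V134={p9} V145={p6} V156={p32} V235={p2} V245={p3} V246={p23} V346={p5} V356={p33}
components per intersection:
  V1: {p1,p6,p7,p9,p12,p13,p21,p25,p26,p27,p32}
  V2: {p2,p3,p8,p14,p15,p17,p19,p21,p23,p25,p27,p30,p34}
  V3: {p2,p4,p5,p7,p9,p10,p17,p18,p20,p21,p33}
  V4: {p1,p3,p5,p6,p9,p11,p14,p20,p22,p23,p28,p34}
  V5: {p2,p3,p6,p15,p16,p18,p24,p26,p28,p29,p31,p32,p33}
  V6: {p4,p5,p13,p16,p22,p23,p24,p25,p30,p32,p33,p35}
  V12: {p21,p25,p27}
  V13: {p7,p9,p21}
  V14: {p1,p6,p9}
  V15: {p6,p26,p32}
  V16: {p13,p25,p32}
  V23: {p2,p17,p21}
  V24: {p3,p14,p23,p34}
  V25: {p2,p3,p15}
  V26: {p23,p25,p30}
  V34: {p5,p9,p20}
  V35: {p2,p18,p33}
  V36: {p4,p5,p33}
  V45: {p3,p6,p28}
  V46: {p5,p22,p23}
  V56: {p16,p24,p32,p33}
  V123: {p21}
  V126: {p25}
  V134: {p9}
  V145: {p6}
  V156: {p32}
  V235: {p2}
  V245: {p3}
  V246: {p23}
  V346: {p5}
  V356: {p33}
C dims 6,15,10; δ0: rk 5, SNF 1^5; δ1: rk 10, SNF 1^9·2
Ȟ^0 = (6 − 5) − 0 = 1, so Ȟ^0 ≅ Z
Ȟ^1 = (15 − 10) − 5 = 0, so Ȟ^1 ≅ 0
Ȟ^2 = (10 − 0) − 10 = 0 plus torsion [2], so Ȟ^2 ≅ Z/2

Ȟ^0 = Z, Ȟ^1 = 0 and Ȟ^2 = Z/2


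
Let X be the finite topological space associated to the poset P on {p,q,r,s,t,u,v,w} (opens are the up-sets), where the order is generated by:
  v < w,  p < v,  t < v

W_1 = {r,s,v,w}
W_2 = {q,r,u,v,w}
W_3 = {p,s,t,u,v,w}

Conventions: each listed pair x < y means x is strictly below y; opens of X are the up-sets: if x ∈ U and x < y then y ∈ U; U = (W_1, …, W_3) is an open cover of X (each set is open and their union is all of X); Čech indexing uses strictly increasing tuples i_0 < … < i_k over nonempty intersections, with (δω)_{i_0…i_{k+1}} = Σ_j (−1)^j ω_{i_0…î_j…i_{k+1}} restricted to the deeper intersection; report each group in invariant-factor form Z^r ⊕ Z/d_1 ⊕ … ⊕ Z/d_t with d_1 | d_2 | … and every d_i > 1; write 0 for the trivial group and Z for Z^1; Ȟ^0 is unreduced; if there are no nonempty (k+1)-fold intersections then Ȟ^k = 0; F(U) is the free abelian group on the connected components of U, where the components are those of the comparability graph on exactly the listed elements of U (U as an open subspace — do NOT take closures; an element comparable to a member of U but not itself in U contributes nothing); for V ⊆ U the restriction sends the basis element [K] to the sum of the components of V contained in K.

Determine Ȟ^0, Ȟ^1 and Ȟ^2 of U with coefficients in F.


intersection data:
  W12={r,v,w} W13={s,v,w} W23={u,v,w}
  W123={v,w}
components per intersection:
  W1: {r} {s} {v,w}
  W2: {q} {r} {u} {v,w}
  W3: {p,t,v,w} {s} {u}
  W12: {r} {v,w}
  W13: {s} {v,w}
  W23: {u} {v,w}
  W123: {v,w}
C dims 10,6,1; δ0: rk 5, SNF 1^5; δ1: rk 1, SNF 1^1
Ȟ^0 = (10 − 5) − 0 = 5, so Ȟ^0 ≅ Z^5
Ȟ^1 = (6 − 1) − 5 = 0, so Ȟ^1 ≅ 0
Ȟ^2 = (1 − 0) − 1 = 0, so Ȟ^2 ≅ 0

Ȟ^0 = Z^5, Ȟ^1 = 0, Ȟ^2 = 0


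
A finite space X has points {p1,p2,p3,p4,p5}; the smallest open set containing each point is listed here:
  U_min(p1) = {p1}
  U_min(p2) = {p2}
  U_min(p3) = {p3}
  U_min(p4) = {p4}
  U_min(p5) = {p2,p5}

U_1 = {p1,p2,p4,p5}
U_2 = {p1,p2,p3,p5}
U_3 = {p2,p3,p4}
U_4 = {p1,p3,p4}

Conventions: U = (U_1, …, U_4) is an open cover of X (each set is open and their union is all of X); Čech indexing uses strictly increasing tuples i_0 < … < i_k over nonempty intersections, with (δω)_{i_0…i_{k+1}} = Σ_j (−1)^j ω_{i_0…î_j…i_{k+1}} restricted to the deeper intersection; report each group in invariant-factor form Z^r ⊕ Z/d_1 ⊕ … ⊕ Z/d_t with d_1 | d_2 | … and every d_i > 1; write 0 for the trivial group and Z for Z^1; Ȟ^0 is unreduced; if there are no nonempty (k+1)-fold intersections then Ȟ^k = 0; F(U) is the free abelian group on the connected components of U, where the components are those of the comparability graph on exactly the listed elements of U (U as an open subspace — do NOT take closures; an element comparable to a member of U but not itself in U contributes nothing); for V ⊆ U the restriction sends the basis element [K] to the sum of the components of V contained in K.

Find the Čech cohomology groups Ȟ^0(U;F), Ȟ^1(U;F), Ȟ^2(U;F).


nerve of the cover:
  U12={p1,p2,p5} U13={p2,p4} U14={p1,p4} U23={p2,p3} U24={p1,p3} U34={p3,p4}
  U123={p2} U124={p1} U134={p4} U234={p3}
components per intersection:
  U1: {p1} {p2,p5} {p4}
  U2: {p1} {p2,p5} {p3}
  U3: {p2} {p3} {p4}
  U4: {p1} {p3} {p4}
  U12: {p1} {p2,p5}
  U13: {p2} {p4}
  U14: {p1} {p4}
  U23: {p2} {p3}
  U24: {p1} {p3}
  U34: {p3} {p4}
  U123: {p2}
  U124: {p1}
  U134: {p4}
  U234: {p3}
C dims 12,12,4; δ0: rk 8, SNF 1^8; δ1: rk 4, SNF 1^4
Ȟ^0 = (12 − 8) − 0 = 4, so Ȟ^0 ≅ Z^4
Ȟ^1 = (12 − 4) − 8 = 0, so Ȟ^1 ≅ 0
Ȟ^2 = (4 − 0) − 4 = 0, so Ȟ^2 ≅ 0

Ȟ^0 = Z^4,  Ȟ^1 = 0,  Ȟ^2 = 0


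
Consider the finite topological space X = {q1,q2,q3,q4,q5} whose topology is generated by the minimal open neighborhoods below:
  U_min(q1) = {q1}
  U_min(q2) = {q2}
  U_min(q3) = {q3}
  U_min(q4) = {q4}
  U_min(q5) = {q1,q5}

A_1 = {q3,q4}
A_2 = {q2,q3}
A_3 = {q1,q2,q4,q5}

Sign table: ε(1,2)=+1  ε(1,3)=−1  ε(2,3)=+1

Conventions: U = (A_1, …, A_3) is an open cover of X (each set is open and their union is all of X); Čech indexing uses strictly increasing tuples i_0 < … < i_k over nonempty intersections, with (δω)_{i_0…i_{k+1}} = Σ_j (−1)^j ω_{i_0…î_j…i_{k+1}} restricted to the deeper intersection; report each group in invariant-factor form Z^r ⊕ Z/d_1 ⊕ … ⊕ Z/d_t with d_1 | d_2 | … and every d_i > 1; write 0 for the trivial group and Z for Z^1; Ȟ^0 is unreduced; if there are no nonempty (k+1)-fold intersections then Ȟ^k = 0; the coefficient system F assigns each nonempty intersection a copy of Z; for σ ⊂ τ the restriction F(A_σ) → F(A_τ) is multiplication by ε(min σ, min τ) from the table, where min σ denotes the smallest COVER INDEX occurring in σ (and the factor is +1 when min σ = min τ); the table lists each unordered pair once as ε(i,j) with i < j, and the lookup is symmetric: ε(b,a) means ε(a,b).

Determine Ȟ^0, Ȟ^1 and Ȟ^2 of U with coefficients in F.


Ȟ^0 ≅ 0,  Ȟ^1 ≅ Z/2,  Ȟ^2 ≅ 0

nerve simplices:
  A12={q3} A13={q4} A23={q2}
C dims 3,3; δ0: rk 3, SNF 1^2·2
degree 0: 3−3−0 = 0 → Ȟ^0 ≅ 0
degree 1: 3−0−3 = 0 plus torsion [2] → Ȟ^1 ≅ Z/2
degree 2: 0−0−0 = 0 → Ȟ^2 ≅ 0
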